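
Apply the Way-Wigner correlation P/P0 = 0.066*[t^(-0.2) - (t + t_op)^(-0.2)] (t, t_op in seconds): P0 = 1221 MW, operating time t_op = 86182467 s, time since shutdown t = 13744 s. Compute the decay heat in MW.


P/P0 = 0.066 * [t^(-0.2) - (t + t_op)^(-0.2)]
P/P0 = 0.066 * [13744^(-0.2) - (13744 + 86182467)^(-0.2)]
P/P0 = 0.066 * [0.1487227 - 0.02587631] = 0.008107862
P = 1221 * 0.008107862 = 9.8997 MW

9.8997


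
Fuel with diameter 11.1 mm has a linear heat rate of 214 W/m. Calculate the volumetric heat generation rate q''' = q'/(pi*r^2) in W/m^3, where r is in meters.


r = D / 2 / 1000 = 11.1 / 2 / 1000 = 0.00555 m
q''' = q' / (pi * r^2)
q''' = 214 / (pi * 0.00555^2)
q''' = 2.2115e+06 W/m^3

2.2115e+06


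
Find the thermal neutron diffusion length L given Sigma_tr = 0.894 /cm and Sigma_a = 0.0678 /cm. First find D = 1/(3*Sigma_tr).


D = 1 / (3 * Sigma_tr) = 1 / (3 * 0.894) = 0.3728561 cm
L = sqrt(D / Sigma_a)
L = sqrt(0.3728561 / 0.0678)
L = 2.3451 cm

2.3451


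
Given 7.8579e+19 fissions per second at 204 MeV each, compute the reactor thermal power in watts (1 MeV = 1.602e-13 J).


P = fission_rate * E_MeV * 1.602e-13
P = 7.8579e+19 * 204 * 1.602e-13
P = 2.5680e+09 W

2.5680e+09


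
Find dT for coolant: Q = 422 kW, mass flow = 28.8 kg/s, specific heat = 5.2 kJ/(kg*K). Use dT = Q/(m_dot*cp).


dT = Q / (m_dot * cp)
dT = 422 / (28.8 * 5.2)
dT = 2.8178 C

2.8178


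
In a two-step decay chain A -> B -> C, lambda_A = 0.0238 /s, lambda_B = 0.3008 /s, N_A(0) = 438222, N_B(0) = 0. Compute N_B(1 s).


N_B(t) = lambda_A * N_A0 / (lambda_B - lambda_A) * [exp(-lambda_A*t) - exp(-lambda_B*t)]
exp(-0.0238*1) = 0.9764810; exp(-0.3008*1) = 0.7402258
N_B = 0.0238 * 438222 / (0.3008 - 0.0238) * (0.9764810 - 0.7402258)
N_B = 8895.5

8895.5


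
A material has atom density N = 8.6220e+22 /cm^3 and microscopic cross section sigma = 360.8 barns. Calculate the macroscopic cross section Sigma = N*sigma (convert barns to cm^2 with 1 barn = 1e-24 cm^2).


Sigma = N * sigma_barns * 1e-24
Sigma = 8.6220e+22 * 360.8 * 1e-24
Sigma = 31.108 /cm

31.108


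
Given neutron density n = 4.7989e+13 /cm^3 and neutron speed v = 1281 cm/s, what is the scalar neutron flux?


phi = n * v
phi = 4.7989e+13 * 1281
phi = 6.1474e+16 /cm^2/s

6.1474e+16


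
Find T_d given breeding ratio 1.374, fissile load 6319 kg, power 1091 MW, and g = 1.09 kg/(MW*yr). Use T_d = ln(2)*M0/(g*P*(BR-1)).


Breeding gain G = BR - 1 = 1.374 - 1 = 0.374
Fissile production rate = g * P * G = 1.09 * 1091 * 0.374 = 444.75706 kg/yr
T_d = ln(2) * M0 / (g * P * G)
T_d = ln(2) * 6319 / 444.75706 = 9.8481 yr

9.8481


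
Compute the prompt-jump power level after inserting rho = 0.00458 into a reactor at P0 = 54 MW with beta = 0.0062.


P1/P0 = beta / (beta - rho)
P1/P0 = 0.0062 / (0.0062 - 0.00458) = 3.827160
P1 = 54 * 3.827160 = 206.67 MW

206.67


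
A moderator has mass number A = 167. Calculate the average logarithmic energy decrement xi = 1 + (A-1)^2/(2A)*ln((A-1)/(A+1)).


xi = 1 + (A-1)^2/(2A) * ln((A-1)/(A+1))
xi = 1 + (167-1)^2/(2*167) * ln((167-1)/(167 +1))
xi = 0.011928

0.011928


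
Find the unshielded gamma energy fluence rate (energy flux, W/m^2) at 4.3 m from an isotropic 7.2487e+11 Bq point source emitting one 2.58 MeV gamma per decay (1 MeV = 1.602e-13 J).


psi = A * E * 1.602e-13 / (4*pi*r^2)
psi = 7.2487e+11 * 2.58 * 1.602e-13 / (4*pi*4.3^2)
psi = 0.0012894 W/m^2

0.0012894


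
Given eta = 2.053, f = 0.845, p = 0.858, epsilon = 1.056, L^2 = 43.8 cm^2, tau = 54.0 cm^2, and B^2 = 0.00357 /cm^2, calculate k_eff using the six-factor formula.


k_inf = eta*f*p*eps = 2.053*0.845*0.858*1.056 = 1.571798
P_TNL = 1/(1 + L^2*B^2) = 1/(1 + 43.8*0.00357) = 0.8647781
P_FNL = exp(-B^2*tau) = exp(-0.00357*54.0) = 0.8246634
k_eff = k_inf * P_TNL * P_FNL = 1.571798 * 0.8647781 * 0.8246634
k_eff = 1.1209

1.1209


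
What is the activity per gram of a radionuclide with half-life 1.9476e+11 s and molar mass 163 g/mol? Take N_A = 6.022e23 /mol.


lambda = ln(2) / t_half = ln(2) / 1.9476e+11 = 3.558981e-12 /s
SA = lambda * N_A / M
SA = 3.558981e-12 * 6.022e23 / 163
SA = 1.3149e+10 Bq/g

1.3149e+10


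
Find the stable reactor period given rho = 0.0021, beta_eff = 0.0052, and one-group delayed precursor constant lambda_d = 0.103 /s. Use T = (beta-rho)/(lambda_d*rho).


T = (beta - rho) / (lambda_d * rho)
T = (0.0052 - 0.0021) / (0.103 * 0.0021)
T = 14.332 s

14.332


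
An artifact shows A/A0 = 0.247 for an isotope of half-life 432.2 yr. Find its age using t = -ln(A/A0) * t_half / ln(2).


lambda = ln(2) / t_half = ln(2) / 432.2 = 0.001603765 /yr
t = -ln(A/A0) / lambda
t = -ln(0.247) / 0.001603765
t = 871.93 yr

871.93


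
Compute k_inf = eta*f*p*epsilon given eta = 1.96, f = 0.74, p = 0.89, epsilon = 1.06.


k_inf = eta * f * p * epsilon
k_inf = 1.96 * 0.74 * 0.89 * 1.06
k_inf = 1.3683

1.3683


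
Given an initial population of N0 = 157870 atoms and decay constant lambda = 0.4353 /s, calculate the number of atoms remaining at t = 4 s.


N = N0 * exp(-lambda * t)
N = 157870 * exp(-0.4353 * 4)
N = 27676

27676


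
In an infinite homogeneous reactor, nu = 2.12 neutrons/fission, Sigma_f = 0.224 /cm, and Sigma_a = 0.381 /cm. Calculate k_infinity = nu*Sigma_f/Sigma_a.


k_inf = nu * Sigma_f / Sigma_a
k_inf = 2.12 * 0.224 / 0.381
k_inf = 1.2464

1.2464


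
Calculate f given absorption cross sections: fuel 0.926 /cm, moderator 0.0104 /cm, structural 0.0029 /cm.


f = Sigma_a_fuel / (Sigma_a_fuel + Sigma_a_mod + Sigma_a_other)
f = 0.926 / (0.926 + 0.0104 + 0.0029)
f = 0.98584

0.98584


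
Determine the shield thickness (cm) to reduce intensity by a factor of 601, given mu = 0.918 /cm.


x = ln(factor) / mu
x = ln(601) / 0.918
x = 6.9701 cm

6.9701


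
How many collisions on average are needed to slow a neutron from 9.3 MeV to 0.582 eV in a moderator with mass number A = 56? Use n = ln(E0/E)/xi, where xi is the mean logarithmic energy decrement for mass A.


xi = 1 + (A-1)^2/(2A)*ln((A-1)/(A+1)) = 0.03529286 (for A = 56)
n = ln(E0/E) / xi
n = ln(9.3e6 / 0.582) / 0.03529286
n = ln(1.597938e+07) / 0.03529286 = 469.98

469.98


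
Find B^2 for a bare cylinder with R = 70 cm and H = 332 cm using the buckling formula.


B^2 = (2.405/R)^2 + (pi/H)^2
B^2 = (2.405/70)^2 + (pi/332)^2
B^2 = 0.0012700 /cm^2

0.0012700


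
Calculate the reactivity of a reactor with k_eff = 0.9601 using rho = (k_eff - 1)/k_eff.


rho = (k_eff - 1) / k_eff
rho = (0.9601 - 1) / 0.9601
rho = -0.041558

-0.041558


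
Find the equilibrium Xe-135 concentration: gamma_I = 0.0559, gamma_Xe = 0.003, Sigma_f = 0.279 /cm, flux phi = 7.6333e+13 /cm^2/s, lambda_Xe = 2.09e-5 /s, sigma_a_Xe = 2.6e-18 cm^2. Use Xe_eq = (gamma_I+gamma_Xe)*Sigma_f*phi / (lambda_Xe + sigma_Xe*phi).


Xe_eq = (gamma_I + gamma_Xe) * Sigma_f * phi / (lambda_Xe + sigma_Xe * phi)
Numerator = (0.0559 + 0.003) * 0.279 * 7.6333e+13 = 1.254388e+12
Denominator = 2.09e-5 + 2.6e-18 * 7.6333e+13 = 2.193658e-04
Xe_eq = 1.254388e+12 / 2.193658e-04 = 5.7182e+15 /cm^3

5.7182e+15


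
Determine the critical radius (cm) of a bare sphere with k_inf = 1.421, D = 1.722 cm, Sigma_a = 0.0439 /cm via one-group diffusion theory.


L^2 = D / Sigma_a = 1.722 / 0.0439 = 39.22551 cm^2
B_m^2 = (k_inf - 1) / L^2 = (1.421 - 1) / 39.22551 = 0.01073281 /cm^2
For a bare sphere: B_g = pi/R, so R_c = pi / sqrt(B_m^2)
R_c = pi / sqrt(0.01073281) = 30.324 cm

30.324


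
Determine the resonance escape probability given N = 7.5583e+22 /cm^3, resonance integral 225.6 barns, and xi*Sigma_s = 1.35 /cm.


p = exp(-N * I * 1e-24 / (xi*Sigma_s))
p = exp(-7.5583e+22 * 225.6 * 1e-24 / 1.35)
p = 3.2699e-06

3.2699e-06


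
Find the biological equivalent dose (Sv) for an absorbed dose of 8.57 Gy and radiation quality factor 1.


H = D * Q
H = 8.57 * 1
H = 8.5700 Sv

8.5700


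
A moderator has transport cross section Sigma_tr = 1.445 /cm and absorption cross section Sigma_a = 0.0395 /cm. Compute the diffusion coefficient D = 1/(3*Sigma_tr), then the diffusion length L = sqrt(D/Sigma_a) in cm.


D = 1 / (3 * Sigma_tr) = 1 / (3 * 1.445) = 0.2306805 cm
L = sqrt(D / Sigma_a)
L = sqrt(0.2306805 / 0.0395)
L = 2.4166 cm

2.4166


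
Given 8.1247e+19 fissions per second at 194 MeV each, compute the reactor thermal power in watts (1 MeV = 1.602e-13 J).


P = fission_rate * E_MeV * 1.602e-13
P = 8.1247e+19 * 194 * 1.602e-13
P = 2.5251e+09 W

2.5251e+09


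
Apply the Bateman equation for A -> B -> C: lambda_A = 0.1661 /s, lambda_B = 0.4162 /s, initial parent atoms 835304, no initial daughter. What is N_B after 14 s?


N_B(t) = lambda_A * N_A0 / (lambda_B - lambda_A) * [exp(-lambda_A*t) - exp(-lambda_B*t)]
exp(-0.1661*14) = 0.09774434; exp(-0.4162*14) = 0.002947494
N_B = 0.1661 * 835304 / (0.4162 - 0.1661) * (0.09774434 - 0.002947494)
N_B = 52589

52589


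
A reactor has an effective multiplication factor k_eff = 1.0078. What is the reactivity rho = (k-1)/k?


rho = (k_eff - 1) / k_eff
rho = (1.0078 - 1) / 1.0078
rho = 0.0077396

0.0077396


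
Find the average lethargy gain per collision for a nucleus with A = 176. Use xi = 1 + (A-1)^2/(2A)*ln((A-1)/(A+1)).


xi = 1 + (A-1)^2/(2A) * ln((A-1)/(A+1))
xi = 1 + (176-1)^2/(2*176) * ln((176-1)/(176 +1))
xi = 0.011321

0.011321


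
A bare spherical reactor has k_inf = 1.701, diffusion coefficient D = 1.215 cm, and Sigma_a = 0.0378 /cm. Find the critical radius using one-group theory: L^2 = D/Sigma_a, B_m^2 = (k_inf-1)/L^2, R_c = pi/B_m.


L^2 = D / Sigma_a = 1.215 / 0.0378 = 32.14286 cm^2
B_m^2 = (k_inf - 1) / L^2 = (1.701 - 1) / 32.14286 = 0.02180889 /cm^2
For a bare sphere: B_g = pi/R, so R_c = pi / sqrt(B_m^2)
R_c = pi / sqrt(0.02180889) = 21.273 cm

21.273


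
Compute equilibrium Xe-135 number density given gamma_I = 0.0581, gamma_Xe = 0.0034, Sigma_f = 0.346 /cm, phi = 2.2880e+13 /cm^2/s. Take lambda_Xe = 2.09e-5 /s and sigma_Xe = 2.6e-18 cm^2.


Xe_eq = (gamma_I + gamma_Xe) * Sigma_f * phi / (lambda_Xe + sigma_Xe * phi)
Numerator = (0.0581 + 0.0034) * 0.346 * 2.2880e+13 = 4.868635e+11
Denominator = 2.09e-5 + 2.6e-18 * 2.2880e+13 = 8.038800e-05
Xe_eq = 4.868635e+11 / 8.038800e-05 = 6.0564e+15 /cm^3

6.0564e+15


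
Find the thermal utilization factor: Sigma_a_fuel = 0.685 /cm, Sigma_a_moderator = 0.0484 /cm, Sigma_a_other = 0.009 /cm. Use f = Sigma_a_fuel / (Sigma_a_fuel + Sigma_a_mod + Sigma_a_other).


f = Sigma_a_fuel / (Sigma_a_fuel + Sigma_a_mod + Sigma_a_other)
f = 0.685 / (0.685 + 0.0484 + 0.009)
f = 0.92268

0.92268


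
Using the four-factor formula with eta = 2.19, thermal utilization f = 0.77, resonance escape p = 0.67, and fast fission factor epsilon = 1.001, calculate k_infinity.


k_inf = eta * f * p * epsilon
k_inf = 2.19 * 0.77 * 0.67 * 1.001
k_inf = 1.1310

1.1310


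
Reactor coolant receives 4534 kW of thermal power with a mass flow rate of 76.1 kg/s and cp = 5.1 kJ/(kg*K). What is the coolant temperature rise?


dT = Q / (m_dot * cp)
dT = 4534 / (76.1 * 5.1)
dT = 11.682 C

11.682


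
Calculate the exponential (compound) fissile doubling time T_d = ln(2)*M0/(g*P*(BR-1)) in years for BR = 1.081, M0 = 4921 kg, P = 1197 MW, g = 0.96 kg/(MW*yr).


Breeding gain G = BR - 1 = 1.081 - 1 = 0.081
Fissile production rate = g * P * G = 0.96 * 1197 * 0.081 = 93.07872 kg/yr
T_d = ln(2) * M0 / (g * P * G)
T_d = ln(2) * 4921 / 93.07872 = 36.646 yr

36.646


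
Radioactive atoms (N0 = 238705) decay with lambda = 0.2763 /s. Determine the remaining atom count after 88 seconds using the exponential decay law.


N = N0 * exp(-lambda * t)
N = 238705 * exp(-0.2763 * 88)
N = 6.5804e-06

6.5804e-06


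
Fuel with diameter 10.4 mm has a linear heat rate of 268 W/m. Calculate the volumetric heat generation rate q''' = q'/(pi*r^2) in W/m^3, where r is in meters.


r = D / 2 / 1000 = 10.4 / 2 / 1000 = 0.0052 m
q''' = q' / (pi * r^2)
q''' = 268 / (pi * 0.0052^2)
q''' = 3.1548e+06 W/m^3

3.1548e+06


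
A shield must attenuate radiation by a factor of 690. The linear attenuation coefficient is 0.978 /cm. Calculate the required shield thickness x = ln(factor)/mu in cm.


x = ln(factor) / mu
x = ln(690) / 0.978
x = 6.6837 cm

6.6837


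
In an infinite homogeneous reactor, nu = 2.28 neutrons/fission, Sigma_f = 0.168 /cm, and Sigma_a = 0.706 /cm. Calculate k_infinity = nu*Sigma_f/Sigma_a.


k_inf = nu * Sigma_f / Sigma_a
k_inf = 2.28 * 0.168 / 0.706
k_inf = 0.54255

0.54255


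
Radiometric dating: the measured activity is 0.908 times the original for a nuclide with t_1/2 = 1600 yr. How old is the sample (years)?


lambda = ln(2) / t_half = ln(2) / 1600 = 4.332170e-04 /yr
t = -ln(A/A0) / lambda
t = -ln(0.908) / 4.332170e-04
t = 222.78 yr

222.78


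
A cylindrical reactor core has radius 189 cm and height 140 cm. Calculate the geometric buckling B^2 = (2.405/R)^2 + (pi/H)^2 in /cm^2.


B^2 = (2.405/R)^2 + (pi/H)^2
B^2 = (2.405/189)^2 + (pi/140)^2
B^2 = 6.6547e-04 /cm^2

6.6547e-04


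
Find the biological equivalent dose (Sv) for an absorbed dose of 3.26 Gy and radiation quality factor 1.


H = D * Q
H = 3.26 * 1
H = 3.2600 Sv

3.2600


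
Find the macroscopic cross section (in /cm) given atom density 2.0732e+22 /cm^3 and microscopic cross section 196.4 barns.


Sigma = N * sigma_barns * 1e-24
Sigma = 2.0732e+22 * 196.4 * 1e-24
Sigma = 4.0718 /cm

4.0718


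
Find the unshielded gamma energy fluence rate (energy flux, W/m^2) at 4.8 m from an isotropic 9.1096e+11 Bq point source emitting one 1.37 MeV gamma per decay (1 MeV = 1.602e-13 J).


psi = A * E * 1.602e-13 / (4*pi*r^2)
psi = 9.1096e+11 * 1.37 * 1.602e-13 / (4*pi*4.8^2)
psi = 6.9054e-04 W/m^2

6.9054e-04


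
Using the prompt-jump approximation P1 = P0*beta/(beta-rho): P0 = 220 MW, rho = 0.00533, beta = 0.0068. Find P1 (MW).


P1/P0 = beta / (beta - rho)
P1/P0 = 0.0068 / (0.0068 - 0.00533) = 4.625850
P1 = 220 * 4.625850 = 1017.7 MW

1017.7


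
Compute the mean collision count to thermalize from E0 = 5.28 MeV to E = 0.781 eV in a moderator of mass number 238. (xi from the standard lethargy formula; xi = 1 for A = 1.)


xi = 1 + (A-1)^2/(2A)*ln((A-1)/(A+1)) = 0.008379872 (for A = 238)
n = ln(E0/E) / xi
n = ln(5.28e6 / 0.781) / 0.008379872
n = ln(6.760563e+06) / 0.008379872 = 1876.7

1876.7


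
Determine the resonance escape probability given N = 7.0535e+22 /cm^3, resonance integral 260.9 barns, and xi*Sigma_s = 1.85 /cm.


p = exp(-N * I * 1e-24 / (xi*Sigma_s))
p = exp(-7.0535e+22 * 260.9 * 1e-24 / 1.85)
p = 4.7855e-05

4.7855e-05


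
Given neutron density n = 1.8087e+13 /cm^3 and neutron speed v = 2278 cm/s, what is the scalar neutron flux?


phi = n * v
phi = 1.8087e+13 * 2278
phi = 4.1202e+16 /cm^2/s

4.1202e+16


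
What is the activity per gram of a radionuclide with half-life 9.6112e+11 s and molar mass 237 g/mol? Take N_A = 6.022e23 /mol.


lambda = ln(2) / t_half = ln(2) / 9.6112e+11 = 7.211869e-13 /s
SA = lambda * N_A / M
SA = 7.211869e-13 * 6.022e23 / 237
SA = 1.8325e+09 Bq/g

1.8325e+09


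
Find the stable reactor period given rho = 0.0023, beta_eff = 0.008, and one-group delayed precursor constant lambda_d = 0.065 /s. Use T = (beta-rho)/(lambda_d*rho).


T = (beta - rho) / (lambda_d * rho)
T = (0.008 - 0.0023) / (0.065 * 0.0023)
T = 38.127 s

38.127


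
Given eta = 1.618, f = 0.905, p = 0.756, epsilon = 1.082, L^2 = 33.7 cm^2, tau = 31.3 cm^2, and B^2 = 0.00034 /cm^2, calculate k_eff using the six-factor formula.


k_inf = eta*f*p*eps = 1.618*0.905*0.756*1.082 = 1.197778
P_TNL = 1/(1 + L^2*B^2) = 1/(1 + 33.7*0.00034) = 0.9886718
P_FNL = exp(-B^2*tau) = exp(-0.00034*31.3) = 0.9894144
k_eff = k_inf * P_TNL * P_FNL = 1.197778 * 0.9886718 * 0.9894144
k_eff = 1.1717

1.1717


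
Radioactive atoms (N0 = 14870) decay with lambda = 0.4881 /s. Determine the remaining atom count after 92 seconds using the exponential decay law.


N = N0 * exp(-lambda * t)
N = 14870 * exp(-0.4881 * 92)
N = 4.6798e-16

4.6798e-16


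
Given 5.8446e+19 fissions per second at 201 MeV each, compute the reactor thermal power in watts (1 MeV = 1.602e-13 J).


P = fission_rate * E_MeV * 1.602e-13
P = 5.8446e+19 * 201 * 1.602e-13
P = 1.8820e+09 W

1.8820e+09


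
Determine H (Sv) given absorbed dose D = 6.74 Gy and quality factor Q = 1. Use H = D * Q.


H = D * Q
H = 6.74 * 1
H = 6.7400 Sv

6.7400


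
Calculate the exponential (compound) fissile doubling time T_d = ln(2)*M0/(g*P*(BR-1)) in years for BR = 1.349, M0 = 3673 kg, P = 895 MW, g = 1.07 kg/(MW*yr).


Breeding gain G = BR - 1 = 1.349 - 1 = 0.349
Fissile production rate = g * P * G = 1.07 * 895 * 0.349 = 334.21985 kg/yr
T_d = ln(2) * M0 / (g * P * G)
T_d = ln(2) * 3673 / 334.21985 = 7.6175 yr

7.6175


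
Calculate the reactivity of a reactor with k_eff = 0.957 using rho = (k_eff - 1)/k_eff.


rho = (k_eff - 1) / k_eff
rho = (0.957 - 1) / 0.957
rho = -0.044932

-0.044932


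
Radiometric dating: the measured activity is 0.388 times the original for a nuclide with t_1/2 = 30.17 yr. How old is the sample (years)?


lambda = ln(2) / t_half = ln(2) / 30.17 = 0.02297472 /yr
t = -ln(A/A0) / lambda
t = -ln(0.388) / 0.02297472
t = 41.208 yr

41.208


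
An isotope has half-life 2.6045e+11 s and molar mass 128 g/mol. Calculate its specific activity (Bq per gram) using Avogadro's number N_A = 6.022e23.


lambda = ln(2) / t_half = ln(2) / 2.6045e+11 = 2.661345e-12 /s
SA = lambda * N_A / M
SA = 2.661345e-12 * 6.022e23 / 128
SA = 1.2521e+10 Bq/g

1.2521e+10


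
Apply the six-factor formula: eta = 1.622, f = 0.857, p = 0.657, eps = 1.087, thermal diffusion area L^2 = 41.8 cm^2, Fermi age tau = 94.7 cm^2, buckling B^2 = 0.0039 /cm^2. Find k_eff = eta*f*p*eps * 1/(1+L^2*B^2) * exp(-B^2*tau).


k_inf = eta*f*p*eps = 1.622*0.857*0.657*1.087 = 0.9927196
P_TNL = 1/(1 + L^2*B^2) = 1/(1 + 41.8*0.0039) = 0.8598304
P_FNL = exp(-B^2*tau) = exp(-0.0039*94.7) = 0.6911973
k_eff = k_inf * P_TNL * P_FNL = 0.9927196 * 0.8598304 * 0.6911973
k_eff = 0.58999

0.58999


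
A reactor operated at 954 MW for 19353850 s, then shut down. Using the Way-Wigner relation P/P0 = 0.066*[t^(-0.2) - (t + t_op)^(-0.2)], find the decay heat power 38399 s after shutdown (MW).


P/P0 = 0.066 * [t^(-0.2) - (t + t_op)^(-0.2)]
P/P0 = 0.066 * [38399^(-0.2) - (38399 + 19353850)^(-0.2)]
P/P0 = 0.066 * [0.1210977 - 0.03487180] = 0.005690909
P = 954 * 0.005690909 = 5.4291 MW

5.4291


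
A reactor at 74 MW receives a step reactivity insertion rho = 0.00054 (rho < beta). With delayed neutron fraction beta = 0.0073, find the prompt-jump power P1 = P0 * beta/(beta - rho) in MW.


P1/P0 = beta / (beta - rho)
P1/P0 = 0.0073 / (0.0073 - 0.00054) = 1.079882
P1 = 74 * 1.079882 = 79.911 MW

79.911


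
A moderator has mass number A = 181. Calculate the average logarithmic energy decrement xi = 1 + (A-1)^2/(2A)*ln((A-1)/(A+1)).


xi = 1 + (A-1)^2/(2A) * ln((A-1)/(A+1))
xi = 1 + (181-1)^2/(2*181) * ln((181-1)/(181 +1))
xi = 0.011009

0.011009


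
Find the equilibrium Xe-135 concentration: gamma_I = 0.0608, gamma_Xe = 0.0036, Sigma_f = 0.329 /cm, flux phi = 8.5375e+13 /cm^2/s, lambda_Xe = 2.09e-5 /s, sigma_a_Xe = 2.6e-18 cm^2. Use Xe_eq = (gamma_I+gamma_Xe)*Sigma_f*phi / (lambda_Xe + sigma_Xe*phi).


Xe_eq = (gamma_I + gamma_Xe) * Sigma_f * phi / (lambda_Xe + sigma_Xe * phi)
Numerator = (0.0608 + 0.0036) * 0.329 * 8.5375e+13 = 1.808891e+12
Denominator = 2.09e-5 + 2.6e-18 * 8.5375e+13 = 2.428750e-04
Xe_eq = 1.808891e+12 / 2.428750e-04 = 7.4478e+15 /cm^3

7.4478e+15


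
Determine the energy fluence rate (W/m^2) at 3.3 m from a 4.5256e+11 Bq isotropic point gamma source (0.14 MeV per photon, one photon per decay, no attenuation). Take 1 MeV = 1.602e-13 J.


psi = A * E * 1.602e-13 / (4*pi*r^2)
psi = 4.5256e+11 * 0.14 * 1.602e-13 / (4*pi*3.3^2)
psi = 7.4170e-05 W/m^2

7.4170e-05


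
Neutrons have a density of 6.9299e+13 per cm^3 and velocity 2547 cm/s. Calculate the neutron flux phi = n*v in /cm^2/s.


phi = n * v
phi = 6.9299e+13 * 2547
phi = 1.7650e+17 /cm^2/s

1.7650e+17


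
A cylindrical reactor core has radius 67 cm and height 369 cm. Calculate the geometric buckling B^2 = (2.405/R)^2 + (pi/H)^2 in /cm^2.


B^2 = (2.405/R)^2 + (pi/H)^2
B^2 = (2.405/67)^2 + (pi/369)^2
B^2 = 0.0013610 /cm^2

0.0013610


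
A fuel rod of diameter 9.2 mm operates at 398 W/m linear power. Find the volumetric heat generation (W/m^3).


r = D / 2 / 1000 = 9.2 / 2 / 1000 = 0.0046 m
q''' = q' / (pi * r^2)
q''' = 398 / (pi * 0.0046^2)
q''' = 5.9871e+06 W/m^3

5.9871e+06


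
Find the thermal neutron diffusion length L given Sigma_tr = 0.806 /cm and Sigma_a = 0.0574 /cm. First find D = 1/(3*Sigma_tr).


D = 1 / (3 * Sigma_tr) = 1 / (3 * 0.806) = 0.4135649 cm
L = sqrt(D / Sigma_a)
L = sqrt(0.4135649 / 0.0574)
L = 2.6842 cm

2.6842


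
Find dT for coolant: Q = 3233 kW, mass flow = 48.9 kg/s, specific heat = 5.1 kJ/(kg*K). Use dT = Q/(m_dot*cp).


dT = Q / (m_dot * cp)
dT = 3233 / (48.9 * 5.1)
dT = 12.964 C

12.964


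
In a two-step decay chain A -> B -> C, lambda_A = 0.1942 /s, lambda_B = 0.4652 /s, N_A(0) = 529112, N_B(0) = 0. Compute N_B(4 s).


N_B(t) = lambda_A * N_A0 / (lambda_B - lambda_A) * [exp(-lambda_A*t) - exp(-lambda_B*t)]
exp(-0.1942*4) = 0.4598753; exp(-0.4652*4) = 0.1555481
N_B = 0.1942 * 529112 / (0.4652 - 0.1942) * (0.4598753 - 0.1555481)
N_B = 115390

115390


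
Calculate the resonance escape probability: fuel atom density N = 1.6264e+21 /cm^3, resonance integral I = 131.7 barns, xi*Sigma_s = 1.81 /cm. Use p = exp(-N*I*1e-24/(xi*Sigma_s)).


p = exp(-N * I * 1e-24 / (xi*Sigma_s))
p = exp(-1.6264e+21 * 131.7 * 1e-24 / 1.81)
p = 0.88839

0.88839


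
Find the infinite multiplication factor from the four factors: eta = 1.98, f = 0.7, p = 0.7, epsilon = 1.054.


k_inf = eta * f * p * epsilon
k_inf = 1.98 * 0.7 * 0.7 * 1.054
k_inf = 1.0226

1.0226


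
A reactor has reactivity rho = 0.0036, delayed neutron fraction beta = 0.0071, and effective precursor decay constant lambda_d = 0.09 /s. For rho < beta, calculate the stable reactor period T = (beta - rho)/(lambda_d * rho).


T = (beta - rho) / (lambda_d * rho)
T = (0.0071 - 0.0036) / (0.09 * 0.0036)
T = 10.802 s

10.802


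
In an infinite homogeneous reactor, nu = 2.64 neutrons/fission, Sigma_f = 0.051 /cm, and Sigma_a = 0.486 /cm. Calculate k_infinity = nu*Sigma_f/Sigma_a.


k_inf = nu * Sigma_f / Sigma_a
k_inf = 2.64 * 0.051 / 0.486
k_inf = 0.27704

0.27704


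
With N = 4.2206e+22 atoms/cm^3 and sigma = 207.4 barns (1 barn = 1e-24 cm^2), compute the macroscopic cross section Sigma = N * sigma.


Sigma = N * sigma_barns * 1e-24
Sigma = 4.2206e+22 * 207.4 * 1e-24
Sigma = 8.7535 /cm

8.7535


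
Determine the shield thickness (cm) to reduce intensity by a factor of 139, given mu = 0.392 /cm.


x = ln(factor) / mu
x = ln(139) / 0.392
x = 12.588 cm

12.588


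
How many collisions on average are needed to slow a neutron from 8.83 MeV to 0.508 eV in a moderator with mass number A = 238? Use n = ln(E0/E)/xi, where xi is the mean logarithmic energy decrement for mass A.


xi = 1 + (A-1)^2/(2A)*ln((A-1)/(A+1)) = 0.008379872 (for A = 238)
n = ln(E0/E) / xi
n = ln(8.83e6 / 0.508) / 0.008379872
n = ln(1.738189e+07) / 0.008379872 = 1989.4

1989.4


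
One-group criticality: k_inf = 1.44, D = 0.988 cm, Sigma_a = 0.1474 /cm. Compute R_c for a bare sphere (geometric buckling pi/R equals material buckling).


L^2 = D / Sigma_a = 0.988 / 0.1474 = 6.702849 cm^2
B_m^2 = (k_inf - 1) / L^2 = (1.44 - 1) / 6.702849 = 0.06564373 /cm^2
For a bare sphere: B_g = pi/R, so R_c = pi / sqrt(B_m^2)
R_c = pi / sqrt(0.06564373) = 12.262 cm

12.262


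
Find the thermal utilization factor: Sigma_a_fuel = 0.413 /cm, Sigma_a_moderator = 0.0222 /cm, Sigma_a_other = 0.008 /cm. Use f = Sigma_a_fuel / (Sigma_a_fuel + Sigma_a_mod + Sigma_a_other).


f = Sigma_a_fuel / (Sigma_a_fuel + Sigma_a_mod + Sigma_a_other)
f = 0.413 / (0.413 + 0.0222 + 0.008)
f = 0.93186

0.93186


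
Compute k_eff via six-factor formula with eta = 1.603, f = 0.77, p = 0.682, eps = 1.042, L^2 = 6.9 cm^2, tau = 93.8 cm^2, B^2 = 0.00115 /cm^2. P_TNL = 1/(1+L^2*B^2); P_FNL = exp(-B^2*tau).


k_inf = eta*f*p*eps = 1.603*0.77*0.682*1.042 = 0.8771550
P_TNL = 1/(1 + L^2*B^2) = 1/(1 + 6.9*0.00115) = 0.9921275
P_FNL = exp(-B^2*tau) = exp(-0.00115*93.8) = 0.8977443
k_eff = k_inf * P_TNL * P_FNL = 0.8771550 * 0.9921275 * 0.8977443
k_eff = 0.78126

0.78126


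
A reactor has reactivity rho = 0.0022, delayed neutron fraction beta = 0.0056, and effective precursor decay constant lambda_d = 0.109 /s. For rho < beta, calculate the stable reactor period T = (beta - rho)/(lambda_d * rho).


T = (beta - rho) / (lambda_d * rho)
T = (0.0056 - 0.0022) / (0.109 * 0.0022)
T = 14.178 s

14.178


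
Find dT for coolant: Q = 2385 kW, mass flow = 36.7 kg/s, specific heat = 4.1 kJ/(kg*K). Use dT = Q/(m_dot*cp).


dT = Q / (m_dot * cp)
dT = 2385 / (36.7 * 4.1)
dT = 15.850 C

15.850


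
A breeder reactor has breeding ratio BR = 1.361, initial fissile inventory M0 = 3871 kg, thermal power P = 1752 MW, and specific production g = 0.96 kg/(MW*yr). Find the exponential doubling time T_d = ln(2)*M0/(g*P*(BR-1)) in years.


Breeding gain G = BR - 1 = 1.361 - 1 = 0.361
Fissile production rate = g * P * G = 0.96 * 1752 * 0.361 = 607.17312 kg/yr
T_d = ln(2) * M0 / (g * P * G)
T_d = ln(2) * 3871 / 607.17312 = 4.4191 yr

4.4191


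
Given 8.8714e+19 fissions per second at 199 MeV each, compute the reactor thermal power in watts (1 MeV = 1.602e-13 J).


P = fission_rate * E_MeV * 1.602e-13
P = 8.8714e+19 * 199 * 1.602e-13
P = 2.8282e+09 W

2.8282e+09


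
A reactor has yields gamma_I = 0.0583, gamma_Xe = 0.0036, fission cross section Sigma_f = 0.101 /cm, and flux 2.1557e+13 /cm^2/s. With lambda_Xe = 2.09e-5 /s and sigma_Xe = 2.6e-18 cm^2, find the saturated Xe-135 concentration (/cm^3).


Xe_eq = (gamma_I + gamma_Xe) * Sigma_f * phi / (lambda_Xe + sigma_Xe * phi)
Numerator = (0.0583 + 0.0036) * 0.101 * 2.1557e+13 = 1.347722e+11
Denominator = 2.09e-5 + 2.6e-18 * 2.1557e+13 = 7.694820e-05
Xe_eq = 1.347722e+11 / 7.694820e-05 = 1.7515e+15 /cm^3

1.7515e+15


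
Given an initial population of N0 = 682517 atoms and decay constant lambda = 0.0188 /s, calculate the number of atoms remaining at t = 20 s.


N = N0 * exp(-lambda * t)
N = 682517 * exp(-0.0188 * 20)
N = 468618

468618


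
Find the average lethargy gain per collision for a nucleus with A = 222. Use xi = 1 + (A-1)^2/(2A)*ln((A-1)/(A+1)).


xi = 1 + (A-1)^2/(2A) * ln((A-1)/(A+1))
xi = 1 + (222-1)^2/(2*222) * ln((222-1)/(222 +1))
xi = 0.0089820

0.0089820


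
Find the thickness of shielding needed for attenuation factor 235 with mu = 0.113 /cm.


x = ln(factor) / mu
x = ln(235) / 0.113
x = 48.315 cm

48.315


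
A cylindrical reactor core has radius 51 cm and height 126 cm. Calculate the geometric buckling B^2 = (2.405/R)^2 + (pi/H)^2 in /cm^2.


B^2 = (2.405/R)^2 + (pi/H)^2
B^2 = (2.405/51)^2 + (pi/126)^2
B^2 = 0.0028454 /cm^2

0.0028454


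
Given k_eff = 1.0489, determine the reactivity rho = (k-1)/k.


rho = (k_eff - 1) / k_eff
rho = (1.0489 - 1) / 1.0489
rho = 0.046620

0.046620


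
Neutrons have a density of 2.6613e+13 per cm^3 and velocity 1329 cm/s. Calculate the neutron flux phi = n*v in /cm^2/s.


phi = n * v
phi = 2.6613e+13 * 1329
phi = 3.5369e+16 /cm^2/s

3.5369e+16


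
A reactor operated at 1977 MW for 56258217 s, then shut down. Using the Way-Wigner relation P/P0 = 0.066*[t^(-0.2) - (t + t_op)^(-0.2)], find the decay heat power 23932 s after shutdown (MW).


P/P0 = 0.066 * [t^(-0.2) - (t + t_op)^(-0.2)]
P/P0 = 0.066 * [23932^(-0.2) - (23932 + 56258217)^(-0.2)]
P/P0 = 0.066 * [0.1331080 - 0.02817902] = 0.006925313
P = 1977 * 0.006925313 = 13.691 MW

13.691


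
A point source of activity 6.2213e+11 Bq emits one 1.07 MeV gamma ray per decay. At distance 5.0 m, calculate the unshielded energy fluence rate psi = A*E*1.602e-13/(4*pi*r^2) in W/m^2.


psi = A * E * 1.602e-13 / (4*pi*r^2)
psi = 6.2213e+11 * 1.07 * 1.602e-13 / (4*pi*5.0^2)
psi = 3.3945e-04 W/m^2

3.3945e-04


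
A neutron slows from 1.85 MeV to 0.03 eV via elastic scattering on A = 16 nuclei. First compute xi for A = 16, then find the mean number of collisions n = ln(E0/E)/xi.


xi = 1 + (A-1)^2/(2A)*ln((A-1)/(A+1)) = 0.1199467 (for A = 16)
n = ln(E0/E) / xi
n = ln(1.85e6 / 0.03) / 0.1199467
n = ln(6.166667e+07) / 0.1199467 = 149.54

149.54


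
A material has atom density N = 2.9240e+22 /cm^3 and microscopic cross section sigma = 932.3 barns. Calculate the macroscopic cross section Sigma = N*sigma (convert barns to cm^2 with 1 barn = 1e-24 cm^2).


Sigma = N * sigma_barns * 1e-24
Sigma = 2.9240e+22 * 932.3 * 1e-24
Sigma = 27.260 /cm

27.260


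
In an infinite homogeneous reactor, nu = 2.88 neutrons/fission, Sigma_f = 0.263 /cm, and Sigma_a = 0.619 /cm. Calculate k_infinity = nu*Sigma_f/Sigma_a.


k_inf = nu * Sigma_f / Sigma_a
k_inf = 2.88 * 0.263 / 0.619
k_inf = 1.2237

1.2237


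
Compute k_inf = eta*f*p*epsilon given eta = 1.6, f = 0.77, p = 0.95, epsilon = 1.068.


k_inf = eta * f * p * epsilon
k_inf = 1.6 * 0.77 * 0.95 * 1.068
k_inf = 1.2500

1.2500


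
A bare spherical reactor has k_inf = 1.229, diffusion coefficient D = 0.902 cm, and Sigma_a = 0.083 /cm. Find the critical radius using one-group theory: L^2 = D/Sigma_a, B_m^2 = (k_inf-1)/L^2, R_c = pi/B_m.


L^2 = D / Sigma_a = 0.902 / 0.083 = 10.86747 cm^2
B_m^2 = (k_inf - 1) / L^2 = (1.229 - 1) / 10.86747 = 0.02107206 /cm^2
For a bare sphere: B_g = pi/R, so R_c = pi / sqrt(B_m^2)
R_c = pi / sqrt(0.02107206) = 21.642 cm

21.642


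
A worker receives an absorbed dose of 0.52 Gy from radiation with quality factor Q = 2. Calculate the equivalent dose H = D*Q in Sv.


H = D * Q
H = 0.52 * 2
H = 1.0400 Sv

1.0400


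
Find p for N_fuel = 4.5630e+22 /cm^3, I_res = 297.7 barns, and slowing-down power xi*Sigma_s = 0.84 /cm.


p = exp(-N * I * 1e-24 / (xi*Sigma_s))
p = exp(-4.5630e+22 * 297.7 * 1e-24 / 0.84)
p = 9.4801e-08

9.4801e-08


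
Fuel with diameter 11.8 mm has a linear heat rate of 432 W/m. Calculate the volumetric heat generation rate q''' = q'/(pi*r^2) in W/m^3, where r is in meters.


r = D / 2 / 1000 = 11.8 / 2 / 1000 = 0.0059 m
q''' = q' / (pi * r^2)
q''' = 432 / (pi * 0.0059^2)
q''' = 3.9503e+06 W/m^3

3.9503e+06


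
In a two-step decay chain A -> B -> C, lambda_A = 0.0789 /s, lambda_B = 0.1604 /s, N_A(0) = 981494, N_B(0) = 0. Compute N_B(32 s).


N_B(t) = lambda_A * N_A0 / (lambda_B - lambda_A) * [exp(-lambda_A*t) - exp(-lambda_B*t)]
exp(-0.0789*32) = 0.08007433; exp(-0.1604*32) = 0.005900017
N_B = 0.0789 * 981494 / (0.1604 - 0.0789) * (0.08007433 - 0.005900017)
N_B = 70479

70479


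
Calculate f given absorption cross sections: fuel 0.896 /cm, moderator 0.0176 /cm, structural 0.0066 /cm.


f = Sigma_a_fuel / (Sigma_a_fuel + Sigma_a_mod + Sigma_a_other)
f = 0.896 / (0.896 + 0.0176 + 0.0066)
f = 0.97370

0.97370


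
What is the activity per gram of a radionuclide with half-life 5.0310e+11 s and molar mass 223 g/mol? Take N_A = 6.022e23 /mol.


lambda = ln(2) / t_half = ln(2) / 5.0310e+11 = 1.377752e-12 /s
SA = lambda * N_A / M
SA = 1.377752e-12 * 6.022e23 / 223
SA = 3.7205e+09 Bq/g

3.7205e+09


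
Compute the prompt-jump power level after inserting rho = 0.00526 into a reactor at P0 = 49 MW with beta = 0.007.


P1/P0 = beta / (beta - rho)
P1/P0 = 0.007 / (0.007 - 0.00526) = 4.022989
P1 = 49 * 4.022989 = 197.13 MW

197.13


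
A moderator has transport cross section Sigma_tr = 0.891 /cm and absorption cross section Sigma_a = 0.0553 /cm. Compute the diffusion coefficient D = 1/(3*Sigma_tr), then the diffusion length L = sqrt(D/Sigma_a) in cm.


D = 1 / (3 * Sigma_tr) = 1 / (3 * 0.891) = 0.3741115 cm
L = sqrt(D / Sigma_a)
L = sqrt(0.3741115 / 0.0553)
L = 2.6010 cm

2.6010


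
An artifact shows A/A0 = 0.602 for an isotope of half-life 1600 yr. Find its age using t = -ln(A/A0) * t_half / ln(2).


lambda = ln(2) / t_half = ln(2) / 1600 = 4.332170e-04 /yr
t = -ln(A/A0) / lambda
t = -ln(0.602) / 4.332170e-04
t = 1171.5 yr

1171.5


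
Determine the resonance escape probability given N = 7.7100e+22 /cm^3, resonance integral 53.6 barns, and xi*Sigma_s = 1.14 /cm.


p = exp(-N * I * 1e-24 / (xi*Sigma_s))
p = exp(-7.7100e+22 * 53.6 * 1e-24 / 1.14)
p = 0.026648

0.026648


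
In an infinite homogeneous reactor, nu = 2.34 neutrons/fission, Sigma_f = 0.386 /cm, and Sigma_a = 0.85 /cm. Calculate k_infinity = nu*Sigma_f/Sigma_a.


k_inf = nu * Sigma_f / Sigma_a
k_inf = 2.34 * 0.386 / 0.85
k_inf = 1.0626

1.0626


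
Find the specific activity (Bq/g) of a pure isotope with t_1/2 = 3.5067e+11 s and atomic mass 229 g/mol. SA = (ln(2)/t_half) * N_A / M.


lambda = ln(2) / t_half = ln(2) / 3.5067e+11 = 1.976637e-12 /s
SA = lambda * N_A / M
SA = 1.976637e-12 * 6.022e23 / 229
SA = 5.1980e+09 Bq/g

5.1980e+09


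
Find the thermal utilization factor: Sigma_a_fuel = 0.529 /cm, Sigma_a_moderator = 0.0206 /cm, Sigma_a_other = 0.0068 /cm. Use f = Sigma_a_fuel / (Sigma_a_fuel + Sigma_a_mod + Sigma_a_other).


f = Sigma_a_fuel / (Sigma_a_fuel + Sigma_a_mod + Sigma_a_other)
f = 0.529 / (0.529 + 0.0206 + 0.0068)
f = 0.95075

0.95075


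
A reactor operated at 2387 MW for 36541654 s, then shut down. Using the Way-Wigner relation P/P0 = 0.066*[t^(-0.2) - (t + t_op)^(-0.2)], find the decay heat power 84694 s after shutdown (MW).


P/P0 = 0.066 * [t^(-0.2) - (t + t_op)^(-0.2)]
P/P0 = 0.066 * [84694^(-0.2) - (84694 + 36541654)^(-0.2)]
P/P0 = 0.066 * [0.1033783 - 0.03070727] = 0.004796288
P = 2387 * 0.004796288 = 11.449 MW

11.449


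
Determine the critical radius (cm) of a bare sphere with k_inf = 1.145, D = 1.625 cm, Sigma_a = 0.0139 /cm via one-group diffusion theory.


L^2 = D / Sigma_a = 1.625 / 0.0139 = 116.9065 cm^2
B_m^2 = (k_inf - 1) / L^2 = (1.145 - 1) / 116.9065 = 0.001240307 /cm^2
For a bare sphere: B_g = pi/R, so R_c = pi / sqrt(B_m^2)
R_c = pi / sqrt(0.001240307) = 89.204 cm

89.204


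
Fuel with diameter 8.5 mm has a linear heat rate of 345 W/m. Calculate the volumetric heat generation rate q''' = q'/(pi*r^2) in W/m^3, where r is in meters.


r = D / 2 / 1000 = 8.5 / 2 / 1000 = 0.00425 m
q''' = q' / (pi * r^2)
q''' = 345 / (pi * 0.00425^2)
q''' = 6.0798e+06 W/m^3

6.0798e+06


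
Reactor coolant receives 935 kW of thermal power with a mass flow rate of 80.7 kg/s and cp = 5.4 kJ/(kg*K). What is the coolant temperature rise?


dT = Q / (m_dot * cp)
dT = 935 / (80.7 * 5.4)
dT = 2.1456 C

2.1456


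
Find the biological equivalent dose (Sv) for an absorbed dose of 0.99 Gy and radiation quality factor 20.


H = D * Q
H = 0.99 * 20
H = 19.800 Sv

19.800


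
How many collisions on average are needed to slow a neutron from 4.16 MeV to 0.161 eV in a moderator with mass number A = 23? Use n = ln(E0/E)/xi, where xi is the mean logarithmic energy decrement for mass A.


xi = 1 + (A-1)^2/(2A)*ln((A-1)/(A+1)) = 0.08448899 (for A = 23)
n = ln(E0/E) / xi
n = ln(4.16e6 / 0.161) / 0.08448899
n = ln(2.583851e+07) / 0.08448899 = 202.01

202.01


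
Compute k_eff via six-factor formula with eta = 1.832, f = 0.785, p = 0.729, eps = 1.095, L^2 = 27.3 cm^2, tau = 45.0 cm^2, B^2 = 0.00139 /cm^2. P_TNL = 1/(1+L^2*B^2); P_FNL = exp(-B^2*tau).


k_inf = eta*f*p*eps = 1.832*0.785*0.729*1.095 = 1.147986
P_TNL = 1/(1 + L^2*B^2) = 1/(1 + 27.3*0.00139) = 0.9634403
P_FNL = exp(-B^2*tau) = exp(-0.00139*45.0) = 0.9393661
k_eff = k_inf * P_TNL * P_FNL = 1.147986 * 0.9634403 * 0.9393661
k_eff = 1.0390

1.0390


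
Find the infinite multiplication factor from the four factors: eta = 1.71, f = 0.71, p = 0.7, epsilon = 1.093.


k_inf = eta * f * p * epsilon
k_inf = 1.71 * 0.71 * 0.7 * 1.093
k_inf = 0.92891

0.92891


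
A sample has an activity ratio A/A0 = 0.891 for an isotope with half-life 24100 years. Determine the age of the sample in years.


lambda = ln(2) / t_half = ln(2) / 24100 = 2.876129e-05 /yr
t = -ln(A/A0) / lambda
t = -ln(0.891) / 2.876129e-05
t = 4012.7 yr

4012.7


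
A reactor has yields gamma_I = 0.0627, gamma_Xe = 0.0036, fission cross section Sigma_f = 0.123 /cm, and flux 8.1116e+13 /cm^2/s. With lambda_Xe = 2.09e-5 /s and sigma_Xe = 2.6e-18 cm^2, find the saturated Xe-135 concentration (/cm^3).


Xe_eq = (gamma_I + gamma_Xe) * Sigma_f * phi / (lambda_Xe + sigma_Xe * phi)
Numerator = (0.0627 + 0.0036) * 0.123 * 8.1116e+13 = 6.614929e+11
Denominator = 2.09e-5 + 2.6e-18 * 8.1116e+13 = 2.318016e-04
Xe_eq = 6.614929e+11 / 2.318016e-04 = 2.8537e+15 /cm^3

2.8537e+15


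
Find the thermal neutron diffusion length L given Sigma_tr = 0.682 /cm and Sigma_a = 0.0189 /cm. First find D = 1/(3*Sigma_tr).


D = 1 / (3 * Sigma_tr) = 1 / (3 * 0.682) = 0.4887586 cm
L = sqrt(D / Sigma_a)
L = sqrt(0.4887586 / 0.0189)
L = 5.0853 cm

5.0853


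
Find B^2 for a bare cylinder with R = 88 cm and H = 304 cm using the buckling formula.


B^2 = (2.405/R)^2 + (pi/H)^2
B^2 = (2.405/88)^2 + (pi/304)^2
B^2 = 8.5370e-04 /cm^2

8.5370e-04


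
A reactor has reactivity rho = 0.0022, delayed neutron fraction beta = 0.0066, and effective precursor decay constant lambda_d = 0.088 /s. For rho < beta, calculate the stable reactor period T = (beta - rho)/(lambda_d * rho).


T = (beta - rho) / (lambda_d * rho)
T = (0.0066 - 0.0022) / (0.088 * 0.0022)
T = 22.727 s

22.727


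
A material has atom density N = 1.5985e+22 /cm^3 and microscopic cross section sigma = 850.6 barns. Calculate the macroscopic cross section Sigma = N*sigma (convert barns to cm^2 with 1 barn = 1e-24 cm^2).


Sigma = N * sigma_barns * 1e-24
Sigma = 1.5985e+22 * 850.6 * 1e-24
Sigma = 13.597 /cm

13.597


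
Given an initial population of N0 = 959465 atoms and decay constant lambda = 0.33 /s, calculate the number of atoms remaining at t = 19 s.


N = N0 * exp(-lambda * t)
N = 959465 * exp(-0.33 * 19)
N = 1815.5

1815.5


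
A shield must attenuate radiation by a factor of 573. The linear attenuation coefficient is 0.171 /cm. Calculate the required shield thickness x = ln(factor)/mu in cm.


x = ln(factor) / mu
x = ln(573) / 0.171
x = 37.140 cm

37.140


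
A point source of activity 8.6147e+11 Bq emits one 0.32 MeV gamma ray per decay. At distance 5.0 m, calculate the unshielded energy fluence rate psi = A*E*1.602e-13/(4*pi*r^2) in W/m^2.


psi = A * E * 1.602e-13 / (4*pi*r^2)
psi = 8.6147e+11 * 0.32 * 1.602e-13 / (4*pi*5.0^2)
psi = 1.4057e-04 W/m^2

1.4057e-04


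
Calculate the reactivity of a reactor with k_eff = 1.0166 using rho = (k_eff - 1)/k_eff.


rho = (k_eff - 1) / k_eff
rho = (1.0166 - 1) / 1.0166
rho = 0.016329

0.016329


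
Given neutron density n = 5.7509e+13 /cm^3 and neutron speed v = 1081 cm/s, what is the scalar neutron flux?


phi = n * v
phi = 5.7509e+13 * 1081
phi = 6.2167e+16 /cm^2/s

6.2167e+16


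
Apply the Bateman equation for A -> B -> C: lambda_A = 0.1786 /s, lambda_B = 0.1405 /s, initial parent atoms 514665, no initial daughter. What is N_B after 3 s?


N_B(t) = lambda_A * N_A0 / (lambda_B - lambda_A) * [exp(-lambda_A*t) - exp(-lambda_B*t)]
exp(-0.1786*3) = 0.5852009; exp(-0.1405*3) = 0.6560620
N_B = 0.1786 * 514665 / (0.1405 - 0.1786) * (0.5852009 - 0.6560620)
N_B = 170958

170958


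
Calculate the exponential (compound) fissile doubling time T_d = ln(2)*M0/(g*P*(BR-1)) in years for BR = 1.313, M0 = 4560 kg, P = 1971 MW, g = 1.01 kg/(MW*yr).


Breeding gain G = BR - 1 = 1.313 - 1 = 0.313
Fissile production rate = g * P * G = 1.01 * 1971 * 0.313 = 623.09223 kg/yr
T_d = ln(2) * M0 / (g * P * G)
T_d = ln(2) * 4560 / 623.09223 = 5.0727 yr

5.0727


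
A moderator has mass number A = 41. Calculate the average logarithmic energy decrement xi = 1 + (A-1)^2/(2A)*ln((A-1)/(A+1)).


xi = 1 + (A-1)^2/(2A) * ln((A-1)/(A+1))
xi = 1 + (41-1)^2/(2*41) * ln((41-1)/(41 +1))
xi = 0.047997

0.047997
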